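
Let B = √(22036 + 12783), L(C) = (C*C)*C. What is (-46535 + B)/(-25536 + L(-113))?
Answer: 46535/1468433 - √34819/1468433 ≈ 0.031563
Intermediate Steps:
L(C) = C³ (L(C) = C²*C = C³)
B = √34819 ≈ 186.60
(-46535 + B)/(-25536 + L(-113)) = (-46535 + √34819)/(-25536 + (-113)³) = (-46535 + √34819)/(-25536 - 1442897) = (-46535 + √34819)/(-1468433) = (-46535 + √34819)*(-1/1468433) = 46535/1468433 - √34819/1468433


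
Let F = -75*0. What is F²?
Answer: 0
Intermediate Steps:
F = 0 (F = -25*0 = 0)
F² = 0² = 0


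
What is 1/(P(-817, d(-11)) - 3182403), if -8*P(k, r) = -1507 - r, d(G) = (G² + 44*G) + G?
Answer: -8/25458091 ≈ -3.1424e-7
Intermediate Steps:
d(G) = G² + 45*G
P(k, r) = 1507/8 + r/8 (P(k, r) = -(-1507 - r)/8 = 1507/8 + r/8)
1/(P(-817, d(-11)) - 3182403) = 1/((1507/8 + (-11*(45 - 11))/8) - 3182403) = 1/((1507/8 + (-11*34)/8) - 3182403) = 1/((1507/8 + (⅛)*(-374)) - 3182403) = 1/((1507/8 - 187/4) - 3182403) = 1/(1133/8 - 3182403) = 1/(-25458091/8) = -8/25458091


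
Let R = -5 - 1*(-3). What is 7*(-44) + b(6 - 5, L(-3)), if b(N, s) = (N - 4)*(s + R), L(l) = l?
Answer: -293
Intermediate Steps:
R = -2 (R = -5 + 3 = -2)
b(N, s) = (-4 + N)*(-2 + s) (b(N, s) = (N - 4)*(s - 2) = (-4 + N)*(-2 + s))
7*(-44) + b(6 - 5, L(-3)) = 7*(-44) + (8 - 4*(-3) - 2*(6 - 5) + (6 - 5)*(-3)) = -308 + (8 + 12 - 2*1 + 1*(-3)) = -308 + (8 + 12 - 2 - 3) = -308 + 15 = -293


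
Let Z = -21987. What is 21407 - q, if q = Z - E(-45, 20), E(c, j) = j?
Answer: 43414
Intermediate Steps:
q = -22007 (q = -21987 - 1*20 = -21987 - 20 = -22007)
21407 - q = 21407 - 1*(-22007) = 21407 + 22007 = 43414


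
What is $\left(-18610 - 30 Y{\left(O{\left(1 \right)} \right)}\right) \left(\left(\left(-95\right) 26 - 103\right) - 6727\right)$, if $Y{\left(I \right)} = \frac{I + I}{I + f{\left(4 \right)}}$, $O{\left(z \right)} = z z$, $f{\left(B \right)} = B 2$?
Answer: $173135000$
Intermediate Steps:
$f{\left(B \right)} = 2 B$
$O{\left(z \right)} = z^{2}$
$Y{\left(I \right)} = \frac{2 I}{8 + I}$ ($Y{\left(I \right)} = \frac{I + I}{I + 2 \cdot 4} = \frac{2 I}{I + 8} = \frac{2 I}{8 + I}$)
$\left(-18610 - 30 Y{\left(O{\left(1 \right)} \right)}\right) \left(\left(\left(-95\right) 26 - 103\right) - 6727\right) = \left(-18610 - 30 \frac{2 \cdot 1^{2}}{8 + 1^{2}}\right) \left(\left(\left(-95\right) 26 - 103\right) - 6727\right) = \left(-18610 - 30 \cdot 2 \cdot 1 \frac{1}{8 + 1}\right) \left(\left(-2470 - 103\right) - 6727\right) = \left(-18610 - 30 \cdot 2 \cdot 1 \cdot \frac{1}{9}\right) \left(-2573 - 6727\right) = \left(-18610 - 30 \cdot 2 \cdot 1 \cdot \frac{1}{9}\right) \left(-9300\right) = \left(-18610 - \frac{20}{3}\right) \left(-9300\right) = \left(- \frac{55850}{3}\right) \left(-9300\right) = 173135000$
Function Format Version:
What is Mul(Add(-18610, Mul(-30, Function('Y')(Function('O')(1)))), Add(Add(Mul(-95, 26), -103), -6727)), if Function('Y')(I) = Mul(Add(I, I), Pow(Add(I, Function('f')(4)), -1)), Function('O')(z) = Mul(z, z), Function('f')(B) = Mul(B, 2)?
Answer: 173135000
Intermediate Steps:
Function('f')(B) = Mul(2, B)
Function('O')(z) = Pow(z, 2)
Function('Y')(I) = Mul(2, I, Pow(Add(8, I), -1)) (Function('Y')(I) = Mul(Add(I, I), Pow(Add(I, Mul(2, 4)), -1)) = Mul(Mul(2, I), Pow(Add(I, 8), -1)) = Mul(Mul(2, I), Pow(Add(8, I), -1)) = Mul(2, I, Pow(Add(8, I), -1)))
Mul(Add(-18610, Mul(-30, Function('Y')(Function('O')(1)))), Add(Add(Mul(-95, 26), -103), -6727)) = Mul(Add(-18610, Mul(-30, Mul(2, Pow(1, 2), Pow(Add(8, Pow(1, 2)), -1)))), Add(Add(Mul(-95, 26), -103), -6727)) = Mul(Add(-18610, Mul(-30, Mul(2, 1, Pow(Add(8, 1), -1)))), Add(Add(-2470, -103), -6727)) = Mul(Add(-18610, Mul(-30, Mul(2, 1, Pow(9, -1)))), Add(-2573, -6727)) = Mul(Add(-18610, Mul(-30, Mul(2, 1, Rational(1, 9)))), -9300) = Mul(Add(-18610, Mul(-30, Rational(2, 9))), -9300) = Mul(Add(-18610, Rational(-20, 3)), -9300) = Mul(Rational(-55850, 3), -9300) = 173135000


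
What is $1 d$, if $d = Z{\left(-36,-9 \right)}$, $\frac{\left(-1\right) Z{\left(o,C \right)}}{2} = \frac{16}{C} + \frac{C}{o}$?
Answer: $\frac{55}{18} \approx 3.0556$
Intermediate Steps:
$Z{\left(o,C \right)} = - \frac{32}{C} - \frac{2 C}{o}$ ($Z{\left(o,C \right)} = - 2 \left(\frac{16}{C} + \frac{C}{o}\right) = - \frac{32}{C} - \frac{2 C}{o}$)
$d = \frac{55}{18}$ ($d = - \frac{32}{-9} - - \frac{18}{-36} = \left(-32\right) \left(- \frac{1}{9}\right) - \left(-18\right) \left(- \frac{1}{36}\right) = \frac{32}{9} - \frac{1}{2} = \frac{55}{18} \approx 3.0556$)
$1 d = 1 \cdot \frac{55}{18} = \frac{55}{18}$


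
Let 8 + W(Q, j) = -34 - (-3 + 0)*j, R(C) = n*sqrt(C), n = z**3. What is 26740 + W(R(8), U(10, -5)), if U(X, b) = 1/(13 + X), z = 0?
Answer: 614057/23 ≈ 26698.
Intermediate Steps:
n = 0 (n = 0**3 = 0)
R(C) = 0 (R(C) = 0*sqrt(C) = 0)
W(Q, j) = -42 + 3*j (W(Q, j) = -8 + (-34 - (-3 + 0)*j) = -8 + (-34 - (-3)*j) = -8 + (-34 + 3*j) = -42 + 3*j)
26740 + W(R(8), U(10, -5)) = 26740 + (-42 + 3/(13 + 10)) = 26740 + (-42 + 3/23) = 26740 - 963/23 = 614057/23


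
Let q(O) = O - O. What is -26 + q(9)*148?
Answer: -26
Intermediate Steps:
q(O) = 0
-26 + q(9)*148 = -26 + 0*148 = -26 + 0 = -26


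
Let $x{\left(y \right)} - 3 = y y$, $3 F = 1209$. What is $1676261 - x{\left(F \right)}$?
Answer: $1513849$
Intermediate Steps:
$F = 403$ ($F = \frac{1}{3} \cdot 1209 = 403$)
$x{\left(y \right)} = 3 + y^{2}$ ($x{\left(y \right)} = 3 + y y = 3 + y^{2}$)
$1676261 - x{\left(F \right)} = 1676261 - \left(3 + 403^{2}\right) = 1676261 - \left(3 + 162409\right) = 1676261 - 162412 = 1513849$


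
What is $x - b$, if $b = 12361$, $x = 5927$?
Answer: $-6434$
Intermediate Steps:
$x - b = 5927 - 12361 = -6434$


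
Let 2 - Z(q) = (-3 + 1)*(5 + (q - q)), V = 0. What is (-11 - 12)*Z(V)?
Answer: -276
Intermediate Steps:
Z(q) = 12 (Z(q) = 2 - (-3 + 1)*(5 + (q - q)) = 2 - (-2)*(5 + 0) = 2 - (-2)*5 = 2 - 1*(-10) = 2 + 10 = 12)
(-11 - 12)*Z(V) = (-11 - 12)*12 = -23*12 = -276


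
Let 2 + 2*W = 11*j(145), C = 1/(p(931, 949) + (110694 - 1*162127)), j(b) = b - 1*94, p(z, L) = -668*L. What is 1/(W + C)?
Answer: 1370730/383119033 ≈ 0.0035778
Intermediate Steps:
j(b) = -94 + b (j(b) = b - 94 = -94 + b)
C = -1/685365 (C = 1/(-668*949 + (110694 - 1*162127)) = 1/(-633932 + (110694 - 162127)) = 1/(-633932 - 51433) = 1/(-685365) = -1/685365 ≈ -1.4591e-6)
W = 559/2 (W = -1 + (11*(-94 + 145))/2 = -1 + (11*51)/2 = -1 + (1/2)*561 = -1 + 561/2 = 559/2 ≈ 279.50)
1/(W + C) = 1/(559/2 - 1/685365) = 1/(383119033/1370730) = 1370730/383119033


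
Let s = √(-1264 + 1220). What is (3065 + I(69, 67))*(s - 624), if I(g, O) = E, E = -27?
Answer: -1895712 + 6076*I*√11 ≈ -1.8957e+6 + 20152.0*I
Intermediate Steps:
I(g, O) = -27
s = 2*I*√11 (s = √(-44) = 2*I*√11 ≈ 6.6332*I)
(3065 + I(69, 67))*(s - 624) = (3065 - 27)*(2*I*√11 - 624) = 3038*(-624 + 2*I*√11) = -1895712 + 6076*I*√11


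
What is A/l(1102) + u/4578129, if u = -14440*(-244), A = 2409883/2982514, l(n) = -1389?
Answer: 4861744268936551/6321956566209678 ≈ 0.76902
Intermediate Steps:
A = 2409883/2982514 (A = 2409883*(1/2982514) = 2409883/2982514 ≈ 0.80800)
u = 3523360
A/l(1102) + u/4578129 = (2409883/2982514)/(-1389) + 3523360/4578129 = (2409883/2982514)*(-1/1389) + 3523360*(1/4578129) = -2409883/4142711946 + 3523360/4578129 = 4861744268936551/6321956566209678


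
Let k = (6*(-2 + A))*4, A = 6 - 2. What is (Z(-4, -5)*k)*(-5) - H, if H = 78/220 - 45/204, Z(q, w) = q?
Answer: 3589899/3740 ≈ 959.87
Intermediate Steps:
A = 4
k = 48 (k = (6*(-2 + 4))*4 = (6*2)*4 = 12*4 = 48)
H = 501/3740 (H = 78*(1/220) - 45*1/204 = 39/110 - 15/68 = 501/3740 ≈ 0.13396)
(Z(-4, -5)*k)*(-5) - H = -4*48*(-5) - 1*501/3740 = -192*(-5) - 501/3740 = 960 - 501/3740 = 3589899/3740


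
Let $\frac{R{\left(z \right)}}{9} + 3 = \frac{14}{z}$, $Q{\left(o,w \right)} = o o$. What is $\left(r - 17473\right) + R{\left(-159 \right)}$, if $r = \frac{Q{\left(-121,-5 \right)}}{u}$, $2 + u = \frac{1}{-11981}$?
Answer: $- \frac{31523621459}{1270039} \approx -24821.0$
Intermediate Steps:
$u = - \frac{23963}{11981}$ ($u = -2 + \frac{1}{-11981} = -2 - \frac{1}{11981} = - \frac{23963}{11981} \approx -2.0001$)
$Q{\left(o,w \right)} = o^{2}$
$R{\left(z \right)} = -27 + \frac{126}{z}$ ($R{\left(z \right)} = -27 + 9 \frac{14}{z} = -27 + \frac{126}{z}$)
$r = - \frac{175413821}{23963}$ ($r = \frac{\left(-121\right)^{2}}{- \frac{23963}{11981}} = 14641 \left(- \frac{11981}{23963}\right) = - \frac{175413821}{23963} \approx -7320.2$)
$\left(r - 17473\right) + R{\left(-159 \right)} = \left(- \frac{175413821}{23963} - 17473\right) - \left(27 - \frac{126}{-159}\right) = - \frac{594119320}{23963} + \left(-27 + 126 \left(- \frac{1}{159}\right)\right) = - \frac{594119320}{23963} - \frac{1473}{53} = - \frac{31523621459}{1270039}$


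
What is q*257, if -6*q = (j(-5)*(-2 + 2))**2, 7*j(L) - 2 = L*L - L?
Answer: 0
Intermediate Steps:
j(L) = 2/7 - L/7 + L**2/7 (j(L) = 2/7 + (L*L - L)/7 = 2/7 + (L**2 - L)/7 = 2/7 + (-L/7 + L**2/7) = 2/7 - L/7 + L**2/7)
q = 0 (q = -(-2 + 2)**2*(2/7 - 1/7*(-5) + (1/7)*(-5)**2)**2/6 = -((2/7 + 5/7 + (1/7)*25)*0)**2/6 = -((2/7 + 5/7 + 25/7)*0)**2/6 = -((32/7)*0)**2/6 = -1/6*0**2 = -1/6*0 = 0)
q*257 = 0*257 = 0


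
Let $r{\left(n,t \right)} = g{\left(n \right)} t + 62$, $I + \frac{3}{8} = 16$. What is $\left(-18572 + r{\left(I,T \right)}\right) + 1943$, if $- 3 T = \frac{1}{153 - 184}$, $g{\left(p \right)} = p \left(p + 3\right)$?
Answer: $- \frac{98588159}{5952} \approx -16564.0$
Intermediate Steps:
$g{\left(p \right)} = p \left(3 + p\right)$
$I = \frac{125}{8}$ ($I = - \frac{3}{8} + 16 = \frac{125}{8} \approx 15.625$)
$T = \frac{1}{93}$ ($T = - \frac{1}{3 \left(153 - 184\right)} = - \frac{1}{3 \left(-31\right)} = \left(- \frac{1}{3}\right) \left(- \frac{1}{31}\right) = \frac{1}{93} \approx 0.010753$)
$r{\left(n,t \right)} = 62 + n t \left(3 + n\right)$ ($r{\left(n,t \right)} = n \left(3 + n\right) t + 62 = n t \left(3 + n\right) + 62 = 62 + n t \left(3 + n\right)$)
$\left(-18572 + r{\left(I,T \right)}\right) + 1943 = \left(-18572 + \left(62 + \frac{125}{8} \cdot \frac{1}{93} \left(3 + \frac{125}{8}\right)\right)\right) + 1943 = \left(-18572 + \left(62 + \frac{125}{8} \cdot \frac{1}{93} \cdot \frac{149}{8}\right)\right) + 1943 = \left(-18572 + \left(62 + \frac{18625}{5952}\right)\right) + 1943 = \left(-18572 + \frac{387649}{5952}\right) + 1943 = - \frac{110152895}{5952} + 1943 = - \frac{98588159}{5952}$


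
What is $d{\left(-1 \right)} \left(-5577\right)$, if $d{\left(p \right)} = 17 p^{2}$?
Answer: $-94809$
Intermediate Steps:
$d{\left(-1 \right)} \left(-5577\right) = 17 \left(-1\right)^{2} \left(-5577\right) = 17 \cdot 1 \left(-5577\right) = 17 \left(-5577\right) = -94809$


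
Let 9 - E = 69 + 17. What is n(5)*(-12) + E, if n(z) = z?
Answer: -137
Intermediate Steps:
E = -77 (E = 9 - (69 + 17) = 9 - 1*86 = 9 - 86 = -77)
n(5)*(-12) + E = 5*(-12) - 77 = -60 - 77 = -137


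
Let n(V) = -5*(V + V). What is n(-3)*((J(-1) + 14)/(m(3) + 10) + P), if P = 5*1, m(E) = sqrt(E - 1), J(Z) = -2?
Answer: 9150/49 - 180*sqrt(2)/49 ≈ 181.54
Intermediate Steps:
m(E) = sqrt(-1 + E)
P = 5
n(V) = -10*V
n(-3)*((J(-1) + 14)/(m(3) + 10) + P) = (-10*(-3))*((-2 + 14)/(sqrt(-1 + 3) + 10) + 5) = 30*(12/(sqrt(2) + 10) + 5) = 30*(12/(10 + sqrt(2)) + 5) = 30*(5 + 12/(10 + sqrt(2))) = 150 + 360/(10 + sqrt(2))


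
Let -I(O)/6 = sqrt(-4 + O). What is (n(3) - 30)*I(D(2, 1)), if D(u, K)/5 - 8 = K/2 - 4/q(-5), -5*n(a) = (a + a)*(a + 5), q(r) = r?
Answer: 594*sqrt(170)/5 ≈ 1549.0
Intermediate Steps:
n(a) = -2*a*(5 + a)/5 (n(a) = -(a + a)*(a + 5)/5 = -2*a*(5 + a)/5)
D(u, K) = 44 + 5*K/2 (D(u, K) = 40 + 5*(K/2 - 4/(-5)) = 40 + 5*(K*(1/2) - 4*(-1/5)) = 40 + 5*(K/2 + 4/5) = 40 + 5*(4/5 + K/2) = 40 + (4 + 5*K/2) = 44 + 5*K/2)
I(O) = -6*sqrt(-4 + O)
(n(3) - 30)*I(D(2, 1)) = (-2/5*3*(5 + 3) - 30)*(-6*sqrt(-4 + (44 + (5/2)*1))) = (-2/5*3*8 - 30)*(-6*sqrt(-4 + (44 + 5/2))) = (-48/5 - 30)*(-6*sqrt(-4 + 93/2)) = -(-1188)*sqrt(85/2)/5 = -(-1188)*sqrt(170)/2/5 = -(-594)*sqrt(170)/5 = 594*sqrt(170)/5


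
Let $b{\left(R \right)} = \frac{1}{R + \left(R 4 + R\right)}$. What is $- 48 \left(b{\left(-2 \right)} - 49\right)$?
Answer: $2356$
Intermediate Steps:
$b{\left(R \right)} = \frac{1}{6 R}$ ($b{\left(R \right)} = \frac{1}{R + \left(4 R + R\right)} = \frac{1}{R + 5 R} = \frac{1}{6 R}$)
$- 48 \left(b{\left(-2 \right)} - 49\right) = - 48 \left(\frac{1}{6 \left(-2\right)} - 49\right) = - 48 \left(\frac{1}{6} \left(- \frac{1}{2}\right) - 49\right) = - 48 \left(- \frac{1}{12} - 49\right) = \left(-48\right) \left(- \frac{589}{12}\right) = 2356$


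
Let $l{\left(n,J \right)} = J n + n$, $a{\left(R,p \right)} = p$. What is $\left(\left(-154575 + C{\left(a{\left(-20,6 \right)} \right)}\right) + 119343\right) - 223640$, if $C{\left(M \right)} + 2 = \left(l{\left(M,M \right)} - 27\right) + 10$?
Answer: $-258849$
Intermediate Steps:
$l{\left(n,J \right)} = n + J n$
$C{\left(M \right)} = -19 + M \left(1 + M\right)$ ($C{\left(M \right)} = -2 + \left(\left(M \left(1 + M\right) - 27\right) + 10\right) = -2 + \left(\left(-27 + M \left(1 + M\right)\right) + 10\right) = -2 + \left(-17 + M \left(1 + M\right)\right) = -19 + M \left(1 + M\right)$)
$\left(\left(-154575 + C{\left(a{\left(-20,6 \right)} \right)}\right) + 119343\right) - 223640 = \left(\left(-154575 - \left(19 - 6 \left(1 + 6\right)\right)\right) + 119343\right) - 223640 = \left(\left(-154575 + \left(-19 + 6 \cdot 7\right)\right) + 119343\right) - 223640 = \left(\left(-154575 + \left(-19 + 42\right)\right) + 119343\right) - 223640 = \left(\left(-154575 + 23\right) + 119343\right) - 223640 = \left(-154552 + 119343\right) - 223640 = -35209 - 223640 = -258849$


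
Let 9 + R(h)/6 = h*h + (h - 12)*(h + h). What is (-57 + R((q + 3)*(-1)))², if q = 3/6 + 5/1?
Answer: 23299929/4 ≈ 5.8250e+6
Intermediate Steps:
q = 11/2 (q = 3*(⅙) + 5*1 = ½ + 5 = 11/2 ≈ 5.5000)
R(h) = -54 + 6*h² + 12*h*(-12 + h) (R(h) = -54 + 6*(h*h + (h - 12)*(h + h)) = -54 + 6*(h² + (-12 + h)*(2*h)) = -54 + 6*(h² + 2*h*(-12 + h)) = -54 + (6*h² + 12*h*(-12 + h)) = -54 + 6*h² + 12*h*(-12 + h))
(-57 + R((q + 3)*(-1)))² = (-57 + (-54 - 144*(11/2 + 3)*(-1) + 18*((11/2 + 3)*(-1))²))² = (-57 + (-54 - 1224*(-1) + 18*((17/2)*(-1))²))² = (-57 + (-54 - 144*(-17/2) + 18*(-17/2)²))² = (-57 + (-54 + 1224 + 18*(289/4)))² = (-57 + (-54 + 1224 + 2601/2))² = (-57 + 4941/2)² = (4827/2)² = 23299929/4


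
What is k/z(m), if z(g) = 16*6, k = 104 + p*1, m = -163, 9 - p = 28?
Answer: 85/96 ≈ 0.88542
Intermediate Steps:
p = -19 (p = 9 - 1*28 = 9 - 28 = -19)
k = 85 (k = 104 - 19*1 = 104 - 19 = 85)
z(g) = 96
k/z(m) = 85/96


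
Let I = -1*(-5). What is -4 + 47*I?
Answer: 231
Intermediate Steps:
I = 5
-4 + 47*I = -4 + 47*5 = -4 + 235 = 231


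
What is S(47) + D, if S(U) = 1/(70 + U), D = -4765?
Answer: -557504/117 ≈ -4765.0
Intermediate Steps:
S(47) + D = 1/(70 + 47) - 4765 = 1/117 - 4765 = -557504/117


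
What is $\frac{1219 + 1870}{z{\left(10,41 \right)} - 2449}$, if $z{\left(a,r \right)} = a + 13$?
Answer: $- \frac{3089}{2426} \approx -1.2733$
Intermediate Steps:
$z{\left(a,r \right)} = 13 + a$
$\frac{1219 + 1870}{z{\left(10,41 \right)} - 2449} = \frac{1219 + 1870}{\left(13 + 10\right) - 2449} = \frac{3089}{23 - 2449} = \frac{3089}{-2426} = 3089 \left(- \frac{1}{2426}\right) = - \frac{3089}{2426}$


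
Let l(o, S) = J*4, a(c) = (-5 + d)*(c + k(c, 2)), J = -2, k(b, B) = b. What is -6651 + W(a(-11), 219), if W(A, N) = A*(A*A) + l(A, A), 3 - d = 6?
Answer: 5445117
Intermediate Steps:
d = -3 (d = 3 - 1*6 = 3 - 6 = -3)
a(c) = -16*c (a(c) = (-5 - 3)*(c + c) = -16*c)
l(o, S) = -8 (l(o, S) = -2*4 = -8)
W(A, N) = -8 + A³ (W(A, N) = A*(A*A) - 8 = A*A² - 8 = A³ - 8 = -8 + A³)
-6651 + W(a(-11), 219) = -6651 + (-8 + (-16*(-11))³) = -6651 + (-8 + 176³) = -6651 + (-8 + 5451776) = -6651 + 5451768 = 5445117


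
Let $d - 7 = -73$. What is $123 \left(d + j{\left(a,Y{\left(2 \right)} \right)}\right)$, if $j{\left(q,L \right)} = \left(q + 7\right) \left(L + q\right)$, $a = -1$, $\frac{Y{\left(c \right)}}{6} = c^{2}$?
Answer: $8856$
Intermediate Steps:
$Y{\left(c \right)} = 6 c^{2}$
$d = -66$ ($d = 7 - 73 = -66$)
$j{\left(q,L \right)} = \left(7 + q\right) \left(L + q\right)$
$123 \left(d + j{\left(a,Y{\left(2 \right)} \right)}\right) = 123 \left(-66 + \left(\left(-1\right)^{2} + 7 \cdot 6 \cdot 2^{2} + 7 \left(-1\right) + 6 \cdot 2^{2} \left(-1\right)\right)\right) = 123 \left(-66 + \left(1 + 7 \cdot 6 \cdot 4 - 7 + 6 \cdot 4 \left(-1\right)\right)\right) = 123 \left(-66 + \left(1 + 7 \cdot 24 - 7 + 24 \left(-1\right)\right)\right) = 123 \left(-66 + \left(1 + 168 - 7 - 24\right)\right) = 123 \left(-66 + 138\right) = 123 \cdot 72 = 8856$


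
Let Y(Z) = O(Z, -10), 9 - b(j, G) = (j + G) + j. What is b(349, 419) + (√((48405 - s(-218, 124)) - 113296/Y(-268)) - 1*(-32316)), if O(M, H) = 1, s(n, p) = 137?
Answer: 31208 + 2*I*√16257 ≈ 31208.0 + 255.01*I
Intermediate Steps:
b(j, G) = 9 - G - 2*j (b(j, G) = 9 - ((j + G) + j) = 9 - ((G + j) + j) = 9 - (G + 2*j) = 9 + (-G - 2*j) = 9 - G - 2*j)
Y(Z) = 1
b(349, 419) + (√((48405 - s(-218, 124)) - 113296/Y(-268)) - 1*(-32316)) = (9 - 1*419 - 2*349) + (√((48405 - 1*137) - 113296/1) - 1*(-32316)) = (9 - 419 - 698) + (√((48405 - 137) - 113296*1) + 32316) = -1108 + (√(48268 - 113296) + 32316) = -1108 + (√(-65028) + 32316) = -1108 + (2*I*√16257 + 32316) = -1108 + (32316 + 2*I*√16257) = 31208 + 2*I*√16257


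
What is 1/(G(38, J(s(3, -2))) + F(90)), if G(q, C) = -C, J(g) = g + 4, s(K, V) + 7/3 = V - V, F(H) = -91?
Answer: -3/278 ≈ -0.010791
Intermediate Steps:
s(K, V) = -7/3 (s(K, V) = -7/3 + (V - V) = -7/3 + 0 = -7/3)
J(g) = 4 + g
1/(G(38, J(s(3, -2))) + F(90)) = 1/(-(4 - 7/3) - 91) = 1/(-1*5/3 - 91) = 1/(-5/3 - 91) = 1/(-278/3) = -3/278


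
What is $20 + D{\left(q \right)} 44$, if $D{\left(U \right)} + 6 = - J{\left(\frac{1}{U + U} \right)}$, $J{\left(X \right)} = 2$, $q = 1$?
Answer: $-332$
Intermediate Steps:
$D{\left(U \right)} = -8$ ($D{\left(U \right)} = -6 - 2 = -8$)
$20 + D{\left(q \right)} 44 = 20 - 352 = -332$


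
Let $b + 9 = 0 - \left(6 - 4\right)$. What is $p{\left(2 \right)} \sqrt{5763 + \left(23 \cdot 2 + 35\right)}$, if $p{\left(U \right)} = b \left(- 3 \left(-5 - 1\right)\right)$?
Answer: $- 396 \sqrt{1461} \approx -15136.0$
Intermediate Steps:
$b = -11$ ($b = -9 + \left(0 - \left(6 - 4\right)\right) = -9 + \left(0 - 2\right) = -9 - 2 = -11$)
$p{\left(U \right)} = -198$ ($p{\left(U \right)} = - 11 \left(- 3 \left(-5 - 1\right)\right) = - 11 \left(\left(-3\right) \left(-6\right)\right) = \left(-11\right) 18 = -198$)
$p{\left(2 \right)} \sqrt{5763 + \left(23 \cdot 2 + 35\right)} = - 198 \sqrt{5763 + \left(23 \cdot 2 + 35\right)} = - 198 \sqrt{5763 + \left(46 + 35\right)} = - 198 \sqrt{5763 + 81} = - 198 \sqrt{5844} = - 198 \cdot 2 \sqrt{1461} = - 396 \sqrt{1461}$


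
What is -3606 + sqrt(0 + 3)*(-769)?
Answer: -3606 - 769*sqrt(3) ≈ -4937.9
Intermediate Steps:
-3606 + sqrt(0 + 3)*(-769) = -3606 + sqrt(3)*(-769) = -3606 - 769*sqrt(3)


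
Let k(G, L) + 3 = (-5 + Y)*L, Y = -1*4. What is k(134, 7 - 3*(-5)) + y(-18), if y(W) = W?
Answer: -219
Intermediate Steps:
Y = -4
k(G, L) = -3 - 9*L (k(G, L) = -3 + (-5 - 4)*L = -3 - 9*L)
k(134, 7 - 3*(-5)) + y(-18) = (-3 - 9*(7 - 3*(-5))) - 18 = (-3 - 9*(7 + 15)) - 18 = (-3 - 9*22) - 18 = (-3 - 198) - 18 = -201 - 18 = -219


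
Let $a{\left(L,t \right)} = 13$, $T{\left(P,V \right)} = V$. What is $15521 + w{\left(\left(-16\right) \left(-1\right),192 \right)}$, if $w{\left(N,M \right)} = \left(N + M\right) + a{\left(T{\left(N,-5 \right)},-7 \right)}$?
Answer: $15742$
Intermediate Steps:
$w{\left(N,M \right)} = 13 + M + N$ ($w{\left(N,M \right)} = \left(N + M\right) + 13 = \left(M + N\right) + 13 = 13 + M + N$)
$15521 + w{\left(\left(-16\right) \left(-1\right),192 \right)} = 15521 + \left(13 + 192 - -16\right) = 15521 + \left(13 + 192 + 16\right) = 15521 + 221 = 15742$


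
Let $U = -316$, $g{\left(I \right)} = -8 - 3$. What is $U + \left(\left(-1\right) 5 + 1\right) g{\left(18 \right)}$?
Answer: $-272$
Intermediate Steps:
$g{\left(I \right)} = -11$ ($g{\left(I \right)} = -8 - 3 = -11$)
$U + \left(\left(-1\right) 5 + 1\right) g{\left(18 \right)} = -316 + \left(\left(-1\right) 5 + 1\right) \left(-11\right) = -316 + \left(-5 + 1\right) \left(-11\right) = -316 - -44 = -316 + 44 = -272$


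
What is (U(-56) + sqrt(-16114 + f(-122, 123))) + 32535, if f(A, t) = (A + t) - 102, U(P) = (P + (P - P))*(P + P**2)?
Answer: -139945 + I*sqrt(16215) ≈ -1.3995e+5 + 127.34*I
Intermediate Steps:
U(P) = P*(P + P**2) (U(P) = (P + 0)*(P + P**2) = P*(P + P**2))
f(A, t) = -102 + A + t
(U(-56) + sqrt(-16114 + f(-122, 123))) + 32535 = ((-56)**2*(1 - 56) + sqrt(-16114 + (-102 - 122 + 123))) + 32535 = (3136*(-55) + sqrt(-16114 - 101)) + 32535 = (-172480 + sqrt(-16215)) + 32535 = (-172480 + I*sqrt(16215)) + 32535 = -139945 + I*sqrt(16215)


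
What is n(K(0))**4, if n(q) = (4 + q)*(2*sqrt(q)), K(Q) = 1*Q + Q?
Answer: 0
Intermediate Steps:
K(Q) = 2*Q (K(Q) = Q + Q = 2*Q)
n(q) = 2*sqrt(q)*(4 + q)
n(K(0))**4 = (2*sqrt(2*0)*(4 + 2*0))**4 = (2*sqrt(0)*(4 + 0))**4 = (2*0*4)**4 = 0**4 = 0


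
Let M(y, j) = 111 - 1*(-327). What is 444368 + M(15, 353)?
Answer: 444806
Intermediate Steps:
M(y, j) = 438 (M(y, j) = 111 + 327 = 438)
444368 + M(15, 353) = 444368 + 438 = 444806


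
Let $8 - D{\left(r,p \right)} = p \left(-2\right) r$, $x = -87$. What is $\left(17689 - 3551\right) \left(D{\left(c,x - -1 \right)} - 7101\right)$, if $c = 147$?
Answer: $-457746026$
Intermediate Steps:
$D{\left(r,p \right)} = 8 + 2 p r$ ($D{\left(r,p \right)} = 8 - p \left(-2\right) r = 8 - - 2 p r = 8 + 2 p r$)
$\left(17689 - 3551\right) \left(D{\left(c,x - -1 \right)} - 7101\right) = \left(17689 - 3551\right) \left(\left(8 + 2 \left(-87 - -1\right) 147\right) - 7101\right) = 14138 \left(\left(8 + 2 \left(-87 + 1\right) 147\right) - 7101\right) = 14138 \left(\left(8 + 2 \left(-86\right) 147\right) - 7101\right) = 14138 \left(\left(8 - 25284\right) - 7101\right) = 14138 \left(-25276 - 7101\right) = 14138 \left(-32377\right) = -457746026$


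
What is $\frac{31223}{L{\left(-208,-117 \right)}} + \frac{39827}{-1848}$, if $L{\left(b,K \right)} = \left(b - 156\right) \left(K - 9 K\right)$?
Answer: $- \frac{81112609}{3747744} \approx -21.643$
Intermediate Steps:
$L{\left(b,K \right)} = - 8 K \left(-156 + b\right)$ ($L{\left(b,K \right)} = \left(-156 + b\right) \left(- 8 K\right) = - 8 K \left(-156 + b\right)$)
$\frac{31223}{L{\left(-208,-117 \right)}} + \frac{39827}{-1848} = \frac{31223}{8 \left(-117\right) \left(156 - -208\right)} + \frac{39827}{-1848} = \frac{31223}{8 \left(-117\right) \left(156 + 208\right)} + 39827 \left(- \frac{1}{1848}\right) = \frac{31223}{8 \left(-117\right) 364} - \frac{39827}{1848} = \frac{31223}{-340704} - \frac{39827}{1848} = 31223 \left(- \frac{1}{340704}\right) - \frac{39827}{1848} = - \frac{31223}{340704} - \frac{39827}{1848} = - \frac{81112609}{3747744}$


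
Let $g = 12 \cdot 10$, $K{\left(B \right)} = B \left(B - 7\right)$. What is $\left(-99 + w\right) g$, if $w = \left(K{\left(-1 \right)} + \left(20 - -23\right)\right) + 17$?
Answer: $-3720$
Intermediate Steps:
$K{\left(B \right)} = B \left(-7 + B\right)$
$g = 120$
$w = 68$ ($w = \left(- (-7 - 1) + \left(20 - -23\right)\right) + 17 = \left(\left(-1\right) \left(-8\right) + \left(20 + 23\right)\right) + 17 = \left(8 + 43\right) + 17 = 51 + 17 = 68$)
$\left(-99 + w\right) g = \left(-99 + 68\right) 120 = \left(-31\right) 120 = -3720$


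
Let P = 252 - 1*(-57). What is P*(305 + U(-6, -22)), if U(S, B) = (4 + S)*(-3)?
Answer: 96099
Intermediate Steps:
P = 309 (P = 252 + 57 = 309)
U(S, B) = -12 - 3*S
P*(305 + U(-6, -22)) = 309*(305 + (-12 - 3*(-6))) = 309*(305 + (-12 + 18)) = 309*(305 + 6) = 309*311 = 96099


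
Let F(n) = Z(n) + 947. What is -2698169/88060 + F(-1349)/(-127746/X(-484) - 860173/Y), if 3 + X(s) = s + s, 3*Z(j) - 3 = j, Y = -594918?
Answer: -181960274654970859/6765968824736660 ≈ -26.893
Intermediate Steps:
Z(j) = 1 + j/3
X(s) = -3 + 2*s (X(s) = -3 + (s + s) = -3 + 2*s)
F(n) = 948 + n/3 (F(n) = (1 + n/3) + 947 = 948 + n/3)
-2698169/88060 + F(-1349)/(-127746/X(-484) - 860173/Y) = -2698169/88060 + (948 + (1/3)*(-1349))/(-127746/(-3 + 2*(-484)) - 860173/(-594918)) = -2698169*1/88060 + (948 - 1349/3)/(-127746/(-3 - 968) - 860173*(-1/594918)) = -2698169/88060 + 1495/(3*(-127746/(-971) + 860173/594918)) = -2698169/88060 + 1495/(3*(-127746*(-1/971) + 860173/594918)) = -2698169/88060 + 1495/(3*(127746/971 + 860173/594918)) = -2698169/88060 + 1495/(3*(76833622811/577665378)) = -2698169/88060 + (1495/3)*(577665378/76833622811) = -2698169/88060 + 287869913370/76833622811 = -181960274654970859/6765968824736660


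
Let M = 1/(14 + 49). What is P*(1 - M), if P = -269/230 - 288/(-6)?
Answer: 333901/7245 ≈ 46.087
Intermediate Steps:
M = 1/63 ≈ 0.015873
P = 10771/230 (P = -269*1/230 - 288*(-⅙) = -269/230 + 48 = 10771/230 ≈ 46.830)
P*(1 - M) = 10771*(1 - 1*1/63)/230 = 10771*(1 - 1/63)/230 = (10771/230)*(62/63) = 333901/7245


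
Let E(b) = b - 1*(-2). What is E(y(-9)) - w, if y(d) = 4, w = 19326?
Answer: -19320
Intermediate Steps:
E(b) = 2 + b (E(b) = b + 2 = 2 + b)
E(y(-9)) - w = (2 + 4) - 1*19326 = 6 - 19326 = -19320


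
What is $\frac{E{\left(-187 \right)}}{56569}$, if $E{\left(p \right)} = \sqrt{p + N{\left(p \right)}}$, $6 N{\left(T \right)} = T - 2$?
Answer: $\frac{i \sqrt{874}}{113138} \approx 0.0002613 i$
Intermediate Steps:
$N{\left(T \right)} = - \frac{1}{3} + \frac{T}{6}$ ($N{\left(T \right)} = \frac{T - 2}{6} = \frac{-2 + T}{6} = - \frac{1}{3} + \frac{T}{6}$)
$E{\left(p \right)} = \sqrt{- \frac{1}{3} + \frac{7 p}{6}}$ ($E{\left(p \right)} = \sqrt{p + \left(- \frac{1}{3} + \frac{p}{6}\right)} = \sqrt{- \frac{1}{3} + \frac{7 p}{6}}$)
$\frac{E{\left(-187 \right)}}{56569} = \frac{\frac{1}{6} \sqrt{-12 + 42 \left(-187\right)}}{56569} = \frac{\sqrt{-12 - 7854}}{6} \cdot \frac{1}{56569} = \frac{\sqrt{-7866}}{6} \cdot \frac{1}{56569} = \frac{3 i \sqrt{874}}{6} \cdot \frac{1}{56569} = \frac{i \sqrt{874}}{2} \cdot \frac{1}{56569} = \frac{i \sqrt{874}}{113138}$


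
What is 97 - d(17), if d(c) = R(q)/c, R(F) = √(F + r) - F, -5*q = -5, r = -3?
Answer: 1650/17 - I*√2/17 ≈ 97.059 - 0.083189*I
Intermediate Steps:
q = 1 (q = -⅕*(-5) = 1)
R(F) = √(-3 + F) - F (R(F) = √(F - 3) - F = √(-3 + F) - F)
d(c) = (-1 + I*√2)/c (d(c) = (√(-3 + 1) - 1*1)/c = (√(-2) - 1)/c = (I*√2 - 1)/c = (-1 + I*√2)/c)
97 - d(17) = 97 - (-1 + I*√2)/17 = 97 - (-1/17 + I*√2/17) = 97 + (1/17 - I*√2/17) = 1650/17 - I*√2/17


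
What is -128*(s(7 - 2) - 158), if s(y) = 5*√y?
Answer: 20224 - 640*√5 ≈ 18793.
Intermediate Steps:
-128*(s(7 - 2) - 158) = -128*(5*√(7 - 2) - 158) = -128*(5*√5 - 158) = -128*(-158 + 5*√5) = 20224 - 640*√5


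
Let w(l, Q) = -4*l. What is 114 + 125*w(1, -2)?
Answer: -386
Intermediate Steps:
114 + 125*w(1, -2) = 114 + 125*(-4*1) = 114 + 125*(-4) = 114 - 500 = -386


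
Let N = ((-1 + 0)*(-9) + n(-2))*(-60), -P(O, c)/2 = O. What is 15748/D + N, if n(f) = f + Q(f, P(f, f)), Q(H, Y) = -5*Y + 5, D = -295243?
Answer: 141700892/295243 ≈ 479.95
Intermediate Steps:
P(O, c) = -2*O
Q(H, Y) = 5 - 5*Y
n(f) = 5 + 11*f (n(f) = f + (5 - (-10)*f) = f + (5 + 10*f) = 5 + 11*f)
N = 480 (N = ((-1 + 0)*(-9) + (5 + 11*(-2)))*(-60) = (-1*(-9) + (5 - 22))*(-60) = (9 - 17)*(-60) = -8*(-60) = 480)
15748/D + N = 15748/(-295243) + 480 = 15748*(-1/295243) + 480 = -15748/295243 + 480 = 141700892/295243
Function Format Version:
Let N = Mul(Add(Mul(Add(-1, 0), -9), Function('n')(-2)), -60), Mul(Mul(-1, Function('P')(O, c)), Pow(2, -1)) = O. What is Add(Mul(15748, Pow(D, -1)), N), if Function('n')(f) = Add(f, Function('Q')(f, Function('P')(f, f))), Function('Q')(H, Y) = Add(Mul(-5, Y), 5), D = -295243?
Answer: Rational(141700892, 295243) ≈ 479.95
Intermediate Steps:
Function('P')(O, c) = Mul(-2, O)
Function('Q')(H, Y) = Add(5, Mul(-5, Y))
Function('n')(f) = Add(5, Mul(11, f)) (Function('n')(f) = Add(f, Add(5, Mul(-5, Mul(-2, f)))) = Add(f, Add(5, Mul(10, f))) = Add(5, Mul(11, f)))
N = 480 (N = Mul(Add(Mul(Add(-1, 0), -9), Add(5, Mul(11, -2))), -60) = Mul(Add(Mul(-1, -9), Add(5, -22)), -60) = Mul(Add(9, -17), -60) = Mul(-8, -60) = 480)
Add(Mul(15748, Pow(D, -1)), N) = Add(Mul(15748, Pow(-295243, -1)), 480) = Add(Mul(15748, Rational(-1, 295243)), 480) = Add(Rational(-15748, 295243), 480) = Rational(141700892, 295243)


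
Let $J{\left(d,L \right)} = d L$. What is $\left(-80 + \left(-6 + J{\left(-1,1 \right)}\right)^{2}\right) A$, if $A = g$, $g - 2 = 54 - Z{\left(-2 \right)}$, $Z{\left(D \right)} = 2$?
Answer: $-1674$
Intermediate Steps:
$J{\left(d,L \right)} = L d$
$g = 54$ ($g = 2 + \left(54 - 2\right) = 2 + 52 = 54$)
$A = 54$
$\left(-80 + \left(-6 + J{\left(-1,1 \right)}\right)^{2}\right) A = \left(-80 + \left(-6 + 1 \left(-1\right)\right)^{2}\right) 54 = \left(-80 + \left(-6 - 1\right)^{2}\right) 54 = \left(-80 + \left(-7\right)^{2}\right) 54 = \left(-80 + 49\right) 54 = \left(-31\right) 54 = -1674$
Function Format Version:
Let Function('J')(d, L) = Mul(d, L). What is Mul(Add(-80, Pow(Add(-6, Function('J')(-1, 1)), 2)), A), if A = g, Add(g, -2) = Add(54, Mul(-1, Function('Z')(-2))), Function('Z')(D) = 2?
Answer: -1674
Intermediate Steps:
Function('J')(d, L) = Mul(L, d)
g = 54 (g = Add(2, Add(54, Mul(-1, 2))) = Add(2, Add(54, -2)) = Add(2, 52) = 54)
A = 54
Mul(Add(-80, Pow(Add(-6, Function('J')(-1, 1)), 2)), A) = Mul(Add(-80, Pow(Add(-6, Mul(1, -1)), 2)), 54) = Mul(Add(-80, Pow(Add(-6, -1), 2)), 54) = Mul(Add(-80, Pow(-7, 2)), 54) = Mul(Add(-80, 49), 54) = Mul(-31, 54) = -1674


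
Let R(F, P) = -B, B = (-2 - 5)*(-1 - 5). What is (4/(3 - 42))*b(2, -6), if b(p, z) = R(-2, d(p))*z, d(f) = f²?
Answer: -336/13 ≈ -25.846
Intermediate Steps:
B = 42 (B = -7*(-6) = 42)
R(F, P) = -42 (R(F, P) = -1*42 = -42)
b(p, z) = -42*z
(4/(3 - 42))*b(2, -6) = (4/(3 - 42))*(-42*(-6)) = (4/(-39))*252 = -1/39*4*252 = -4/39*252 = -336/13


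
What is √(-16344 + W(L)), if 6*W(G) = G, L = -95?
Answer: I*√588954/6 ≈ 127.91*I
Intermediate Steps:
W(G) = G/6
√(-16344 + W(L)) = √(-16344 + (⅙)*(-95)) = √(-16344 - 95/6) = √(-98159/6) = I*√588954/6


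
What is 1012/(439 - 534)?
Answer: -1012/95 ≈ -10.653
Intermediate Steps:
1012/(439 - 534) = 1012/(-95) = -1/95*1012 = -1012/95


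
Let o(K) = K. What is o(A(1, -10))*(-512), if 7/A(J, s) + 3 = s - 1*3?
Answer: 224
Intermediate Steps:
A(J, s) = 7/(-6 + s) (A(J, s) = 7/(-3 + (s - 1*3)) = 7/(-3 + (s - 3)) = 7/(-3 + (-3 + s)) = 7/(-6 + s))
o(A(1, -10))*(-512) = (7/(-6 - 10))*(-512) = (7/(-16))*(-512) = (7*(-1/16))*(-512) = -7/16*(-512) = 224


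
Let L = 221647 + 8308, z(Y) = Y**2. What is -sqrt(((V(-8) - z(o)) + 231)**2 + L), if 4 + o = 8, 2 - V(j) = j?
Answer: -2*sqrt(70145) ≈ -529.70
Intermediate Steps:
V(j) = 2 - j
o = 4 (o = -4 + 8 = 4)
L = 229955
-sqrt(((V(-8) - z(o)) + 231)**2 + L) = -sqrt((((2 - 1*(-8)) - 1*4**2) + 231)**2 + 229955) = -sqrt((((2 + 8) - 1*16) + 231)**2 + 229955) = -sqrt(((10 - 16) + 231)**2 + 229955) = -sqrt((-6 + 231)**2 + 229955) = -sqrt(225**2 + 229955) = -sqrt(50625 + 229955) = -sqrt(280580) = -2*sqrt(70145)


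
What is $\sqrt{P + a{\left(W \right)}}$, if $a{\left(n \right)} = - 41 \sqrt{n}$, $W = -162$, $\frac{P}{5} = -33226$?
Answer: $\sqrt{-166130 - 369 i \sqrt{2}} \approx 0.6402 - 407.59 i$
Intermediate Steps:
$P = -166130$ ($P = 5 \left(-33226\right) = -166130$)
$\sqrt{P + a{\left(W \right)}} = \sqrt{-166130 - 41 \sqrt{-162}} = \sqrt{-166130 - 41 \cdot 9 i \sqrt{2}} = \sqrt{-166130 - 369 i \sqrt{2}}$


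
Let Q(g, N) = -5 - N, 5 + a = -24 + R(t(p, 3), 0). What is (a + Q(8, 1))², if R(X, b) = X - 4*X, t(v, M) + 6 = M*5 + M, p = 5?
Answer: 5041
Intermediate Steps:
t(v, M) = -6 + 6*M (t(v, M) = -6 + (M*5 + M) = -6 + (5*M + M) = -6 + 6*M)
R(X, b) = -3*X
a = -65 (a = -5 + (-24 - 3*(-6 + 6*3)) = -5 + (-24 - 3*(-6 + 18)) = -5 + (-24 - 3*12) = -5 + (-24 - 36) = -5 - 60 = -65)
(a + Q(8, 1))² = (-65 + (-5 - 1*1))² = (-65 + (-5 - 1))² = (-65 - 6)² = (-71)² = 5041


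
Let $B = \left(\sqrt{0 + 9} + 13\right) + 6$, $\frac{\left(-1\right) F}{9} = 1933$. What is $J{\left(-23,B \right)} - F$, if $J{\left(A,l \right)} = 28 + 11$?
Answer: $17436$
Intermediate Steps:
$F = -17397$ ($F = \left(-9\right) 1933 = -17397$)
$B = 22$ ($B = \left(\sqrt{9} + 13\right) + 6 = \left(3 + 13\right) + 6 = 16 + 6 = 22$)
$J{\left(A,l \right)} = 39$
$J{\left(-23,B \right)} - F = 39 - -17397 = 39 + 17397 = 17436$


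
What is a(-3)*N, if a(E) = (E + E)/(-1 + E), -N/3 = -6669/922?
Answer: 60021/1844 ≈ 32.549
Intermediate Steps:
N = 20007/922 (N = -(-20007)/922 = -3*(-6669/922) = 20007/922 ≈ 21.700)
a(E) = 2*E/(-1 + E) (a(E) = (2*E)/(-1 + E) = 2*E/(-1 + E))
a(-3)*N = (2*(-3)/(-1 - 3))*(20007/922) = (2*(-3)/(-4))*(20007/922) = (2*(-3)*(-1/4))*(20007/922) = (3/2)*(20007/922) = 60021/1844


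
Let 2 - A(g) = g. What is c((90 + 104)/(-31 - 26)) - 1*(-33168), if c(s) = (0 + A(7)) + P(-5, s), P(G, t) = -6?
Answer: 33157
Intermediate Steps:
A(g) = 2 - g
c(s) = -11 (c(s) = (0 + (2 - 1*7)) - 6 = (0 + (2 - 7)) - 6 = (0 - 5) - 6 = -5 - 6 = -11)
c((90 + 104)/(-31 - 26)) - 1*(-33168) = -11 - 1*(-33168) = -11 + 33168 = 33157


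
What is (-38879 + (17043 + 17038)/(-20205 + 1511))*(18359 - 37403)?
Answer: 6920952454854/9347 ≈ 7.4045e+8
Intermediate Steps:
(-38879 + (17043 + 17038)/(-20205 + 1511))*(18359 - 37403) = (-38879 + 34081/(-18694))*(-19044) = (-38879 + 34081*(-1/18694))*(-19044) = (-38879 - 34081/18694)*(-19044) = -726838107/18694*(-19044) = 6920952454854/9347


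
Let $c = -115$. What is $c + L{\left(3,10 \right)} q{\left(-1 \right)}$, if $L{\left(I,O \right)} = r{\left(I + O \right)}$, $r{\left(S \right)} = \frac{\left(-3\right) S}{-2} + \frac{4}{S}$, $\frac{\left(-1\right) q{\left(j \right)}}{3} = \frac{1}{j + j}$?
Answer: $- \frac{4435}{52} \approx -85.288$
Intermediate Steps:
$q{\left(j \right)} = - \frac{3}{2 j}$ ($q{\left(j \right)} = - \frac{3}{j + j} = - \frac{3}{2 j}$)
$r{\left(S \right)} = \frac{4}{S} + \frac{3 S}{2}$ ($r{\left(S \right)} = - 3 S \left(- \frac{1}{2}\right) + \frac{4}{S} = \frac{3 S}{2} + \frac{4}{S} = \frac{4}{S} + \frac{3 S}{2}$)
$L{\left(I,O \right)} = \frac{4}{I + O} + \frac{3 I}{2} + \frac{3 O}{2}$ ($L{\left(I,O \right)} = \frac{4}{I + O} + \frac{3 \left(I + O\right)}{2} = \frac{4}{I + O} + \left(\frac{3 I}{2} + \frac{3 O}{2}\right) = \frac{4}{I + O} + \frac{3 I}{2} + \frac{3 O}{2}$)
$c + L{\left(3,10 \right)} q{\left(-1 \right)} = -115 + \frac{4 + \frac{3 \left(3 + 10\right)^{2}}{2}}{3 + 10} \left(- \frac{3}{2 \left(-1\right)}\right) = -115 + \frac{4 + \frac{3 \cdot 13^{2}}{2}}{13} \left(\left(- \frac{3}{2}\right) \left(-1\right)\right) = -115 + \frac{4 + \frac{3}{2} \cdot 169}{13} \cdot \frac{3}{2} = -115 + \frac{4 + \frac{507}{2}}{13} \cdot \frac{3}{2} = -115 + \frac{1}{13} \cdot \frac{515}{2} \cdot \frac{3}{2} = -115 + \frac{515}{26} \cdot \frac{3}{2} = -115 + \frac{1545}{52} = - \frac{4435}{52}$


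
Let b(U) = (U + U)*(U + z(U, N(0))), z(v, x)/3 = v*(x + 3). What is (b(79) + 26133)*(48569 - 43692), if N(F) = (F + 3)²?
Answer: 2379815059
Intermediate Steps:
N(F) = (3 + F)²
z(v, x) = 3*v*(3 + x) (z(v, x) = 3*(v*(x + 3)) = 3*(v*(3 + x)) = 3*v*(3 + x))
b(U) = 74*U² (b(U) = (U + U)*(U + 3*U*(3 + (3 + 0)²)) = (2*U)*(U + 3*U*(3 + 3²)) = (2*U)*(U + 3*U*(3 + 9)) = (2*U)*(U + 3*U*12) = (2*U)*(U + 36*U) = (2*U)*(37*U) = 74*U²)
(b(79) + 26133)*(48569 - 43692) = (74*79² + 26133)*(48569 - 43692) = (74*6241 + 26133)*4877 = (461834 + 26133)*4877 = 487967*4877 = 2379815059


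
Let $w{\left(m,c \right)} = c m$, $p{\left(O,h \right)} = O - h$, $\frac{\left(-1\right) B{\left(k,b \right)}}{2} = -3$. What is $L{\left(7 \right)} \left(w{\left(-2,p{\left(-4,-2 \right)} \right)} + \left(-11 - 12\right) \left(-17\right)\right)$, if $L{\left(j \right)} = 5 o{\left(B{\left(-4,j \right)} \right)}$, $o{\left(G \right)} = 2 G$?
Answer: $23700$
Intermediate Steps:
$B{\left(k,b \right)} = 6$ ($B{\left(k,b \right)} = \left(-2\right) \left(-3\right) = 6$)
$L{\left(j \right)} = 60$ ($L{\left(j \right)} = 5 \cdot 2 \cdot 6 = 5 \cdot 12 = 60$)
$L{\left(7 \right)} \left(w{\left(-2,p{\left(-4,-2 \right)} \right)} + \left(-11 - 12\right) \left(-17\right)\right) = 60 \left(\left(-4 - -2\right) \left(-2\right) + \left(-11 - 12\right) \left(-17\right)\right) = 60 \left(\left(-4 + 2\right) \left(-2\right) + \left(-11 - 12\right) \left(-17\right)\right) = 60 \left(\left(-2\right) \left(-2\right) - -391\right) = 60 \left(4 + 391\right) = 60 \cdot 395 = 23700$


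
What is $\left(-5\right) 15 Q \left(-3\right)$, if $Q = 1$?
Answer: $225$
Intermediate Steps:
$\left(-5\right) 15 Q \left(-3\right) = \left(-5\right) 15 \cdot 1 \left(-3\right) = \left(-75\right) \left(-3\right) = 225$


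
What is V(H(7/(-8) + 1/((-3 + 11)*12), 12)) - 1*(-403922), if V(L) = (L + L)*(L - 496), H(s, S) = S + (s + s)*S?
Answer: 3302041/8 ≈ 4.1276e+5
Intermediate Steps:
H(s, S) = S + 2*S*s (H(s, S) = S + (2*s)*S = S + 2*S*s)
V(L) = 2*L*(-496 + L) (V(L) = (2*L)*(-496 + L) = 2*L*(-496 + L))
V(H(7/(-8) + 1/((-3 + 11)*12), 12)) - 1*(-403922) = 2*(12*(1 + 2*(7/(-8) + 1/((-3 + 11)*12))))*(-496 + 12*(1 + 2*(7/(-8) + 1/((-3 + 11)*12)))) - 1*(-403922) = 2*(12*(1 + 2*(7*(-⅛) + (1/12)/8)))*(-496 + 12*(1 + 2*(7*(-⅛) + (1/12)/8))) + 403922 = 2*(12*(1 + 2*(-7/8 + (⅛)*(1/12))))*(-496 + 12*(1 + 2*(-7/8 + (⅛)*(1/12)))) + 403922 = 2*(12*(1 + 2*(-7/8 + 1/96)))*(-496 + 12*(1 + 2*(-7/8 + 1/96))) + 403922 = 2*(12*(1 + 2*(-83/96)))*(-496 + 12*(1 + 2*(-83/96))) + 403922 = 2*(12*(1 - 83/48))*(-496 + 12*(1 - 83/48)) + 403922 = 2*(12*(-35/48))*(-496 + 12*(-35/48)) + 403922 = 2*(-35/4)*(-496 - 35/4) + 403922 = 2*(-35/4)*(-2019/4) + 403922 = 70665/8 + 403922 = 3302041/8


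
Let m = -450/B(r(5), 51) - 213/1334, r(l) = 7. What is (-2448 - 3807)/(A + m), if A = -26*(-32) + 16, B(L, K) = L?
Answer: -58409190/7316833 ≈ -7.9828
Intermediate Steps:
A = 848 (A = 832 + 16 = 848)
m = -601791/9338 (m = -450/7 - 213/1334 = -601791/9338 ≈ -64.445)
(-2448 - 3807)/(A + m) = (-2448 - 3807)/(848 - 601791/9338) = -6255/7316833/9338 = -6255*9338/7316833 = -58409190/7316833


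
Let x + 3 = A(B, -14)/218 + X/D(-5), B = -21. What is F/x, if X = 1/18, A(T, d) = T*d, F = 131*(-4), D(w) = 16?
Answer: 16449408/51731 ≈ 317.98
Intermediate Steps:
F = -524
X = 1/18 ≈ 0.055556
x = -51731/31392 (x = -3 + (-21*(-14)/218 + (1/18)/16) = -3 + (294*(1/218) + (1/18)*(1/16)) = -3 + (147/109 + 1/288) = -3 + 42445/31392 = -51731/31392 ≈ -1.6479)
F/x = -524/(-51731/31392) = -524*(-31392/51731) = 16449408/51731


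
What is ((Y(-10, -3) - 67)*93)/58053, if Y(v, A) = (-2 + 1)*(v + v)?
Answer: -1457/19351 ≈ -0.075293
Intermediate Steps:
Y(v, A) = -2*v
((Y(-10, -3) - 67)*93)/58053 = ((-2*(-10) - 67)*93)/58053 = ((20 - 67)*93)*(1/58053) = -47*93*(1/58053) = -4371*1/58053 = -1457/19351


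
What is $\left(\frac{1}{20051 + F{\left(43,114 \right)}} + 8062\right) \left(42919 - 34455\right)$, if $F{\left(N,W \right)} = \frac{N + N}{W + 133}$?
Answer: $\frac{337955082939152}{4952683} \approx 6.8237 \cdot 10^{7}$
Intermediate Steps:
$F{\left(N,W \right)} = \frac{2 N}{133 + W}$
$\left(\frac{1}{20051 + F{\left(43,114 \right)}} + 8062\right) \left(42919 - 34455\right) = \left(\frac{1}{20051 + 2 \cdot 43 \frac{1}{133 + 114}} + 8062\right) \left(42919 - 34455\right) = \left(\frac{1}{20051 + 2 \cdot 43 \cdot \frac{1}{247}} + 8062\right) 8464 = \left(\frac{1}{20051 + \frac{86}{247}} + 8062\right) 8464 = \left(\frac{1}{\frac{4952683}{247}} + 8062\right) 8464 = \left(\frac{247}{4952683} + 8062\right) 8464 = \frac{39928530593}{4952683} \cdot 8464 = \frac{337955082939152}{4952683}$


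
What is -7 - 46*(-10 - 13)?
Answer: 1051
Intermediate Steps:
-7 - 46*(-10 - 13) = -7 - 46*(-23) = -7 + 1058 = 1051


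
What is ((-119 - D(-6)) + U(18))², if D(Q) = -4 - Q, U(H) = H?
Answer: 10609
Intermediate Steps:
((-119 - D(-6)) + U(18))² = ((-119 - (-4 - 1*(-6))) + 18)² = ((-119 - (-4 + 6)) + 18)² = ((-119 - 1*2) + 18)² = ((-119 - 2) + 18)² = (-121 + 18)² = (-103)² = 10609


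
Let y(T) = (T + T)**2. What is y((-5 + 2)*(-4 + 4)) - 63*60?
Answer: -3780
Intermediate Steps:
y(T) = 4*T**2 (y(T) = (2*T)**2 = 4*T**2)
y((-5 + 2)*(-4 + 4)) - 63*60 = 4*((-5 + 2)*(-4 + 4))**2 - 63*60 = 4*(-3*0)**2 - 3780 = 4*0**2 - 3780 = 4*0 - 3780 = 0 - 3780 = -3780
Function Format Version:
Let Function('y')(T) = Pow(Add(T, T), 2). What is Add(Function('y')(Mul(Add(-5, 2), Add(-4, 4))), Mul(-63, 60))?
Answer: -3780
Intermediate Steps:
Function('y')(T) = Mul(4, Pow(T, 2)) (Function('y')(T) = Pow(Mul(2, T), 2) = Mul(4, Pow(T, 2)))
Add(Function('y')(Mul(Add(-5, 2), Add(-4, 4))), Mul(-63, 60)) = Add(Mul(4, Pow(Mul(Add(-5, 2), Add(-4, 4)), 2)), Mul(-63, 60)) = Add(Mul(4, Pow(Mul(-3, 0), 2)), -3780) = Add(Mul(4, Pow(0, 2)), -3780) = Add(Mul(4, 0), -3780) = Add(0, -3780) = -3780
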